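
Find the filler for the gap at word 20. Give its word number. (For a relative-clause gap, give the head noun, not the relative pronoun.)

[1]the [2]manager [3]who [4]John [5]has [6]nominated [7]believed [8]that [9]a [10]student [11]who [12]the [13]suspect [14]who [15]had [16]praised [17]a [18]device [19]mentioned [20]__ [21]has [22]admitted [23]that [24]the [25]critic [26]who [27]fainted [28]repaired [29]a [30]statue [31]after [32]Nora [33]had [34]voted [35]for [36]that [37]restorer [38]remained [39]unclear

10

The gap at 20 is the subject of "admitted", inside a relative clause.
The relative pronoun is "who" (word 11); it is bound by the head noun immediately before it.
Its filler is the head noun "student", at word 10.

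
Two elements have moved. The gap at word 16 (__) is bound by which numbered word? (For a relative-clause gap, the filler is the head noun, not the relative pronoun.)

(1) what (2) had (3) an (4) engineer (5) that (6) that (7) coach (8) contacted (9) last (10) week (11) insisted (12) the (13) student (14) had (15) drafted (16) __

The marked gap is the direct object of "drafted".
Its filler is the fronted wh-phrase "what", at word 1.
(The other dependency links word 4 to a gap after word 8.)

1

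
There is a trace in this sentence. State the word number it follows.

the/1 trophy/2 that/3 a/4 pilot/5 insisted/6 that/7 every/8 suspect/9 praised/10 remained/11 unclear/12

10

The displaced element is "the trophy" (word 2).
It is linked across 1 clause boundary (that).
It functions as the direct object of "praised", so the gap sits immediately after word 10 ("praised").
Base order: A pilot insisted that every suspect praised the trophy.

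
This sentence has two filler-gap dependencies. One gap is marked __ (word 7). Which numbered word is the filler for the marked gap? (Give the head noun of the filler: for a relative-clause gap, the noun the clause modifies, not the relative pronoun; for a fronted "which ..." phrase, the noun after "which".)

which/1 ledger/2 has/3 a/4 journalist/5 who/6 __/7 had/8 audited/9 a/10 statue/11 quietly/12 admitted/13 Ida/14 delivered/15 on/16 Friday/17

The marked gap is inside the relative clause, the subject of "audited".
Its filler is the head noun "journalist" (via "who"), at word 5.
(The other dependency links word 2 to a gap after word 15.)

5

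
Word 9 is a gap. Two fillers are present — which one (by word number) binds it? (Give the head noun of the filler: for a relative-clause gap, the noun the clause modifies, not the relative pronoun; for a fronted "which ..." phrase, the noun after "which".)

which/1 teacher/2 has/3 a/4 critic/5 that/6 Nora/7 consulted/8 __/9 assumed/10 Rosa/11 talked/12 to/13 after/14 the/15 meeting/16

5

The marked gap is inside the relative clause, the direct object of "consulted".
Its filler is the head noun "critic" (via "that"), at word 5.
(The other dependency links word 2 to a gap after word 13.)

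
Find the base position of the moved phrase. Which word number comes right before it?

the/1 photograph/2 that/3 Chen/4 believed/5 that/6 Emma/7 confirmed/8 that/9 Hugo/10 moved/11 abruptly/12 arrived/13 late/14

11

The displaced element is "the photograph" (word 2).
It is linked across 2 clause boundaries (that → that).
It functions as the direct object of "moved", so the gap sits immediately after word 11 ("moved").
Base order: Chen believed that Emma confirmed that Hugo moved the photograph abruptly.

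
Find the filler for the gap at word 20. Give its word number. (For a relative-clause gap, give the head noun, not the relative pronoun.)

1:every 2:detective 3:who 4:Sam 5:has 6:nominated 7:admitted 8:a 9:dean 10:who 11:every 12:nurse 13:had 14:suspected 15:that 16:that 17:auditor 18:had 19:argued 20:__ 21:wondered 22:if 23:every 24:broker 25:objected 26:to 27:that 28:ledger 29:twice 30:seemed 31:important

The gap at 20 is the subject of "wondered", inside a relative clause.
The relative pronoun is "who" (word 10); it is bound by the head noun immediately before it.
Its filler is the head noun "dean", at word 9.

9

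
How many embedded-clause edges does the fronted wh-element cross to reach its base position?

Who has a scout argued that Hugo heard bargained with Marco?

"who" is extracted from the subject of "bargained".
Boundaries crossed, outermost first: [that], [Ø] — 2 in total.

2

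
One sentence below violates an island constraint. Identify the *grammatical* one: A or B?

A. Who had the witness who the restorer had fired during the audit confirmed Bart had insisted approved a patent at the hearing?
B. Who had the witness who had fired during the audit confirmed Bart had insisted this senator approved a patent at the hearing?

A

In B, the wh-phrase is extracted from inside a complex-NP island (relative clause) (introduced by "who"), which blocks movement.
In A, the extraction path crosses only that-complement boundaries, which are transparent.
So A is grammatical.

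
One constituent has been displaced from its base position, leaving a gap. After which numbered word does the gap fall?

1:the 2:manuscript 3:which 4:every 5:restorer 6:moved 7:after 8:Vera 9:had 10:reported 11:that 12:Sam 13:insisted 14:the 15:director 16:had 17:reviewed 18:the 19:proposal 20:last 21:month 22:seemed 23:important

The displaced element is "the manuscript" (word 2).
It functions as the direct object of "moved", so the gap sits immediately after word 6 ("moved").
Base order: Every restorer moved the manuscript after Vera had reported that Sam insisted the director had reviewed the proposal last month.

6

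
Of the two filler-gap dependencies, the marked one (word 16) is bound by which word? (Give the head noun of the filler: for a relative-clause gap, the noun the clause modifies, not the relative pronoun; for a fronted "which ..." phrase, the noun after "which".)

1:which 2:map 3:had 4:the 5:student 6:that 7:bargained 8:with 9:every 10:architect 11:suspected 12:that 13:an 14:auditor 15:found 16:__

The marked gap is the direct object of "found".
Its filler is the fronted wh-phrase "which map", at word 2.
(The other dependency links word 5 to a gap after word 6.)

2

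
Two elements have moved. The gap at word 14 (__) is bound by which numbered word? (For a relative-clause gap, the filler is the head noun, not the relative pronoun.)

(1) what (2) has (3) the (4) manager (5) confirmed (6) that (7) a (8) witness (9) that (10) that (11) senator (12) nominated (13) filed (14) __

The marked gap is the direct object of "filed".
Its filler is the fronted wh-phrase "what", at word 1.
(The other dependency links word 8 to a gap after word 12.)

1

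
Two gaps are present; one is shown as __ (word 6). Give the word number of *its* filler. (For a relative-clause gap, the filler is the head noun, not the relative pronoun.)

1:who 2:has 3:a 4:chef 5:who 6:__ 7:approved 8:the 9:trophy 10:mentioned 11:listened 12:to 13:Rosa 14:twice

The marked gap is inside the relative clause, the subject of "approved".
Its filler is the head noun "chef" (via "who"), at word 4.
(The other dependency links word 1 to a gap after word 10.)

4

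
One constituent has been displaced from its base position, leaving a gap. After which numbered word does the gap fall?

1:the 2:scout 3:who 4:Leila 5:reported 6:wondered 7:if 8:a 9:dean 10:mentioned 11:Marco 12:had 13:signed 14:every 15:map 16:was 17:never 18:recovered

The displaced element is "the scout" (word 2).
It is linked across 1 clause boundary (Ø).
It functions as the subject of "wondered", so the gap sits immediately after word 5 ("reported").
Base order: Leila reported that the scout wondered if a dean mentioned Marco had signed every map.

5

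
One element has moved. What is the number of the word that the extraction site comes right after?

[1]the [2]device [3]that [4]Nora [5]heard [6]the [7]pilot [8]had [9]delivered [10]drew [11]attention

The displaced element is "the device" (word 2).
It is linked across 1 clause boundary (Ø).
It functions as the direct object of "delivered", so the gap sits immediately after word 9 ("delivered").
Base order: Nora heard the pilot had delivered the device.

9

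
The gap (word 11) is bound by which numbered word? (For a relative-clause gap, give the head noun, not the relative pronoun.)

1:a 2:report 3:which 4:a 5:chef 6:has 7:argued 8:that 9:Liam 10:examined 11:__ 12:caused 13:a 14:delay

The gap at 11 is the object of "examined", inside a relative clause.
The relative pronoun is "which" (word 3); it is bound by the head noun immediately before it.
Its filler is the head noun "report", at word 2.

2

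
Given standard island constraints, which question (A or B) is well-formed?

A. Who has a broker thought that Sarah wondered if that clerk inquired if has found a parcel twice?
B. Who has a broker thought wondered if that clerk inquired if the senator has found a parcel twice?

B

In A, the wh-phrase is extracted from inside a wh-island (introduced by "if"), which blocks movement.
In B, the extraction path crosses only that-complement boundaries, which are transparent.
So B is grammatical.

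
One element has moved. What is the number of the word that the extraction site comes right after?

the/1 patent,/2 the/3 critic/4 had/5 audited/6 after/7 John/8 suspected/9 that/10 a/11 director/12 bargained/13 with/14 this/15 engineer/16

6

The displaced element is "the patent" (word 2).
It functions as the direct object of "audited", so the gap sits immediately after word 6 ("audited").
Base order: The critic had audited the patent after John suspected that a director bargained with this engineer.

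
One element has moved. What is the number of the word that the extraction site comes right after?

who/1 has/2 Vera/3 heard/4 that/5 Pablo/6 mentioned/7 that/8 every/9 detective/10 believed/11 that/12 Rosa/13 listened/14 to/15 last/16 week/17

The displaced element is "who" (word 1).
It is linked across 3 clause boundaries (that → that → that).
It functions as the object of the preposition "to" of "listened", so the gap sits immediately after word 15 ("to").
Base order: Vera has heard that Pablo mentioned that every detective believed that Rosa listened to who last week.

15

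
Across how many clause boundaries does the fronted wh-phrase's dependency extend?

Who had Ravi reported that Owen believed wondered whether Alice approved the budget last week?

2

"who" is extracted from the subject of "wondered".
Boundaries crossed, outermost first: [that], [Ø] — 2 in total.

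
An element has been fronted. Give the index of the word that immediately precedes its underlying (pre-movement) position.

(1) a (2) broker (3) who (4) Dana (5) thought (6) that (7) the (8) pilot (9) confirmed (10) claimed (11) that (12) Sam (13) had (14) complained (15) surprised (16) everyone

The displaced element is "a broker" (word 2).
It is linked across 2 clause boundaries (that → Ø).
It functions as the subject of "claimed", so the gap sits immediately after word 9 ("confirmed").
Base order: Dana thought that the pilot confirmed that a broker claimed that Sam had complained.

9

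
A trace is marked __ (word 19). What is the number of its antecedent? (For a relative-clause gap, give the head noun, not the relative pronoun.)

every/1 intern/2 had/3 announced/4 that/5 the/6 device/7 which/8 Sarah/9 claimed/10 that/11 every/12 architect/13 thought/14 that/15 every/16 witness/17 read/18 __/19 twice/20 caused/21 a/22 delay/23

7

The gap at 19 is the object of "read", inside a relative clause.
The relative pronoun is "which" (word 8); it is bound by the head noun immediately before it.
Its filler is the head noun "device", at word 7.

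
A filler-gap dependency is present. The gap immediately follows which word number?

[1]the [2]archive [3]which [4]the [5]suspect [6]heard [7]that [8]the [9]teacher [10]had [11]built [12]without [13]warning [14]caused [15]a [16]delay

11

The displaced element is "the archive" (word 2).
It is linked across 1 clause boundary (that).
It functions as the direct object of "built", so the gap sits immediately after word 11 ("built").
Base order: The suspect heard that the teacher had built the archive without warning.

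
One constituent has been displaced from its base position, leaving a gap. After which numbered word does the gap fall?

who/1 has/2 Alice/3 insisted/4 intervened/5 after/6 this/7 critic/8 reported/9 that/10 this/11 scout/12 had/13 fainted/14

The displaced element is "who" (word 1).
It is linked across 1 clause boundary (Ø).
It functions as the subject of "intervened", so the gap sits immediately after word 4 ("insisted").
Base order: Alice has insisted that who intervened after this critic reported that this scout had fainted.

4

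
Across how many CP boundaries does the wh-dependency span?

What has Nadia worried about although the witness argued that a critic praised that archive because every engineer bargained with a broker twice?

0

"what" originates inside the matrix clause — no clause boundary is crossed.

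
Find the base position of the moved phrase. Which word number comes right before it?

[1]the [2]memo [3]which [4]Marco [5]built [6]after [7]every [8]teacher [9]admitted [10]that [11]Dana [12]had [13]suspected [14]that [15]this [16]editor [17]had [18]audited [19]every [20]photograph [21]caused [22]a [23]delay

The displaced element is "the memo" (word 2).
It functions as the direct object of "built", so the gap sits immediately after word 5 ("built").
Base order: Marco built the memo after every teacher admitted that Dana had suspected that this editor had audited every photograph.

5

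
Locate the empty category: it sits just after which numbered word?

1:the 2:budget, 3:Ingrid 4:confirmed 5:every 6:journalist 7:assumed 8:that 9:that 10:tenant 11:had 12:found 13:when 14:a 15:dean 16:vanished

The displaced element is "the budget" (word 2).
It is linked across 2 clause boundaries (Ø → that).
It functions as the direct object of "found", so the gap sits immediately after word 12 ("found").
Base order: Ingrid confirmed every journalist assumed that that tenant had found the budget when a dean vanished.

12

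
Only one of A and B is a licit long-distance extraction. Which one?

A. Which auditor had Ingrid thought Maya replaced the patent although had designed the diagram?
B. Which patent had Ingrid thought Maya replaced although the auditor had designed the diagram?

In A, the wh-phrase is extracted from inside an adjunct island (introduced by "although"), which blocks movement.
In B, the extraction path crosses only that-complement boundaries, which are transparent.
So B is grammatical.

B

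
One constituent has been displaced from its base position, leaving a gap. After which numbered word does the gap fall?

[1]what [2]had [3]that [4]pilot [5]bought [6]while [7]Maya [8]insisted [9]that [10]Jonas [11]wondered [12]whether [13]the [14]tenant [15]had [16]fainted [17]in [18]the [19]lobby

The displaced element is "what" (word 1).
It functions as the direct object of "bought", so the gap sits immediately after word 5 ("bought").
Base order: That pilot had bought what while Maya insisted that Jonas wondered whether the tenant had fainted in the lobby.

5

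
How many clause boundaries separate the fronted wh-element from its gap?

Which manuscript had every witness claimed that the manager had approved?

1

"which manuscript" is extracted from the object of "approved".
Boundaries crossed, outermost first: [that] — 1 in total.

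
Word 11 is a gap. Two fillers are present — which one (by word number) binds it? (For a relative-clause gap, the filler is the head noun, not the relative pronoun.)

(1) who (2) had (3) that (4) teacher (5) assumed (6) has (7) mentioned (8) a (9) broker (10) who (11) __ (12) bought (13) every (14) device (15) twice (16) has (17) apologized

The marked gap is inside the relative clause, the subject of "bought".
Its filler is the head noun "broker" (via "who"), at word 9.
(The other dependency links word 1 to a gap after word 5.)

9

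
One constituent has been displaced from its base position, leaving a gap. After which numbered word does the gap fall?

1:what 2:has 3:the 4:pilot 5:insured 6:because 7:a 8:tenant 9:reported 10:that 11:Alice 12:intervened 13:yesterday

5

The displaced element is "what" (word 1).
It functions as the direct object of "insured", so the gap sits immediately after word 5 ("insured").
Base order: The pilot has insured what because a tenant reported that Alice intervened yesterday.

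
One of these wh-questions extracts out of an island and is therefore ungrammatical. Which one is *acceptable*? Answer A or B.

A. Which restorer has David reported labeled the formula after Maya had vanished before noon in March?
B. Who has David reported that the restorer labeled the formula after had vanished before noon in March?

A

In B, the wh-phrase is extracted from inside an adjunct island (introduced by "after"), which blocks movement.
In A, the extraction path crosses only that-complement boundaries, which are transparent.
So A is grammatical.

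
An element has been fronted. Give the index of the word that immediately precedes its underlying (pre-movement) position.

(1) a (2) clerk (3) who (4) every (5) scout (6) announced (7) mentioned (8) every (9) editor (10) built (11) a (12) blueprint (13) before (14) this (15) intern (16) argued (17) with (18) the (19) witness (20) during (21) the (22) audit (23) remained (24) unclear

6

The displaced element is "a clerk" (word 2).
It is linked across 1 clause boundary (Ø).
It functions as the subject of "mentioned", so the gap sits immediately after word 6 ("announced").
Base order: Every scout announced that a clerk mentioned every editor built a blueprint before this intern argued with the witness during the audit.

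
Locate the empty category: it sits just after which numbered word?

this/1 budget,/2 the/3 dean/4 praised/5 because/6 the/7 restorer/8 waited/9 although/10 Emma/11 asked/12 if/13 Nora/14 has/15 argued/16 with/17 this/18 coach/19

The displaced element is "this budget" (word 2).
It functions as the direct object of "praised", so the gap sits immediately after word 5 ("praised").
Base order: The dean praised this budget because the restorer waited although Emma asked if Nora has argued with this coach.

5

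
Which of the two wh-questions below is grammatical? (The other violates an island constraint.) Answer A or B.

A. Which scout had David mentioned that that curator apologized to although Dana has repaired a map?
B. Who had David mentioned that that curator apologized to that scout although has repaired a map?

In B, the wh-phrase is extracted from inside an adjunct island (introduced by "although"), which blocks movement.
In A, the extraction path crosses only that-complement boundaries, which are transparent.
So A is grammatical.

A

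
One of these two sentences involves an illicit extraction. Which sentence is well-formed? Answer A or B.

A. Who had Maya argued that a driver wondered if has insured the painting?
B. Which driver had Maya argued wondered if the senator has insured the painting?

In A, the wh-phrase is extracted from inside a wh-island (introduced by "if"), which blocks movement.
In B, the extraction path crosses only that-complement boundaries, which are transparent.
So B is grammatical.

B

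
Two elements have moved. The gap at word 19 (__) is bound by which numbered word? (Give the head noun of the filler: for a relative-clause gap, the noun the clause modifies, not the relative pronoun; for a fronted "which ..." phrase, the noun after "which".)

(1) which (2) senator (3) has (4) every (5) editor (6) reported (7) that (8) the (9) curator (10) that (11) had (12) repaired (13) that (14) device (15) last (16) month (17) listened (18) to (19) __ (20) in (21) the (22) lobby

The marked gap is the object of the preposition "to" of "listened".
Its filler is the fronted wh-phrase "which senator", at word 2.
(The other dependency links word 9 to a gap after word 10.)

2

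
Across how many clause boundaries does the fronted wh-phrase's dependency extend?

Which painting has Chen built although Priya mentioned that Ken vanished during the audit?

0

"which painting" originates inside the matrix clause — no clause boundary is crossed.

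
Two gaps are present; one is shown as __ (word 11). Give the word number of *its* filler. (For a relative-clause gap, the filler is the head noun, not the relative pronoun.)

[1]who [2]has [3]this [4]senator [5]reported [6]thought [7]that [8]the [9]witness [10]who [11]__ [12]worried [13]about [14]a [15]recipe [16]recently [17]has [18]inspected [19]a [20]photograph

The marked gap is inside the relative clause, the subject of "worried".
Its filler is the head noun "witness" (via "who"), at word 9.
(The other dependency links word 1 to a gap after word 5.)

9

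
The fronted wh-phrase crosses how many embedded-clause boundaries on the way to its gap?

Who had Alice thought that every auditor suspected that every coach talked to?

2

"who" is extracted from the PP object of "talked".
Boundaries crossed, outermost first: [that], [that] — 2 in total.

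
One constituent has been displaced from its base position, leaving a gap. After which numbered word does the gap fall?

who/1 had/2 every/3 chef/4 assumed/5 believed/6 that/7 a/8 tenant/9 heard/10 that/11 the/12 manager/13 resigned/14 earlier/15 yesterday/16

The displaced element is "who" (word 1).
It is linked across 1 clause boundary (Ø).
It functions as the subject of "believed", so the gap sits immediately after word 5 ("assumed").
Base order: Every chef had assumed who believed that a tenant heard that the manager resigned earlier yesterday.

5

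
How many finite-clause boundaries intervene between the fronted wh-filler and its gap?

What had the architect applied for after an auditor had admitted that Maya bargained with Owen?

"what" originates inside the matrix clause — no clause boundary is crossed.

0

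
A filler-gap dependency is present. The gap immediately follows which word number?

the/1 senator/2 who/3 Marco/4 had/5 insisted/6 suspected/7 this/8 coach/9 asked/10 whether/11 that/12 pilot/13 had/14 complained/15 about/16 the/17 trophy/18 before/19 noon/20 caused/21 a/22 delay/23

The displaced element is "the senator" (word 2).
It is linked across 1 clause boundary (Ø).
It functions as the subject of "suspected", so the gap sits immediately after word 6 ("insisted").
Base order: Marco had insisted the senator suspected this coach asked whether that pilot had complained about the trophy before noon.

6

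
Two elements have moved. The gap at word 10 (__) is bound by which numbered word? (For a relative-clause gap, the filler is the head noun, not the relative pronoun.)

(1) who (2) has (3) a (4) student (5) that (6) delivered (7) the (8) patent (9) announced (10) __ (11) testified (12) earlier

1

The marked gap is the subject of "testified".
Its filler is the fronted wh-phrase "who", at word 1.
(The other dependency links word 4 to a gap after word 5.)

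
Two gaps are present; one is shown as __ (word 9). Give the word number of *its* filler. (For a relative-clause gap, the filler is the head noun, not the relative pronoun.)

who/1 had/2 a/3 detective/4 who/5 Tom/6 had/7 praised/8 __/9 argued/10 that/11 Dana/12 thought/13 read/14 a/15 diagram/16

4

The marked gap is inside the relative clause, the direct object of "praised".
Its filler is the head noun "detective" (via "who"), at word 4.
(The other dependency links word 1 to a gap after word 13.)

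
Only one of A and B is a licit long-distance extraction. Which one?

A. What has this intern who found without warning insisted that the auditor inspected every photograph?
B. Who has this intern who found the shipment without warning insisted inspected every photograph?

In A, the wh-phrase is extracted from inside a complex-NP island (relative clause) (introduced by "who"), which blocks movement.
In B, the extraction path crosses only that-complement boundaries, which are transparent.
So B is grammatical.

B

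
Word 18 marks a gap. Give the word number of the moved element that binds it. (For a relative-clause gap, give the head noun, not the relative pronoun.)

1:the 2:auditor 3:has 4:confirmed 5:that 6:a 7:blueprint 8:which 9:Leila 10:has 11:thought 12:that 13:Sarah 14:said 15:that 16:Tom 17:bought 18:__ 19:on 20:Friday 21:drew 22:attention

The gap at 18 is the object of "bought", inside a relative clause.
The relative pronoun is "which" (word 8); it is bound by the head noun immediately before it.
Its filler is the head noun "blueprint", at word 7.

7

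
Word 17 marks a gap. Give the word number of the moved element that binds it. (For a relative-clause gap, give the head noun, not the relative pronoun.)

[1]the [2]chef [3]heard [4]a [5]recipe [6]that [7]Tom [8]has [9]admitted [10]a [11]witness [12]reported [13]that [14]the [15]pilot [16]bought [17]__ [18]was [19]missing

The gap at 17 is the object of "bought", inside a relative clause.
The relative pronoun is "that" (word 6); it is bound by the head noun immediately before it.
Its filler is the head noun "recipe", at word 5.

5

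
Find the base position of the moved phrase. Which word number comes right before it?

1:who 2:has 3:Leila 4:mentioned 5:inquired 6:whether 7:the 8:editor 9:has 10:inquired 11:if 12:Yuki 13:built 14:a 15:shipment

The displaced element is "who" (word 1).
It is linked across 1 clause boundary (Ø).
It functions as the subject of "inquired", so the gap sits immediately after word 4 ("mentioned").
Base order: Leila has mentioned who inquired whether the editor has inquired if Yuki built a shipment.

4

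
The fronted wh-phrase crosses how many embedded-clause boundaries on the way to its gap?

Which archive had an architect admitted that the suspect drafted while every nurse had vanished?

"which archive" is extracted from the object of "drafted".
Boundaries crossed, outermost first: [that] — 1 in total.

1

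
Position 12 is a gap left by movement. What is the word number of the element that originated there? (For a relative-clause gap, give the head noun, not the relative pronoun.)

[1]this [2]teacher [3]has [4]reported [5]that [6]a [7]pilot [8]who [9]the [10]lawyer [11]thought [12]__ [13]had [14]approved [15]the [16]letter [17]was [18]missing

The gap at 12 is the subject of "approved", inside a relative clause.
The relative pronoun is "who" (word 8); it is bound by the head noun immediately before it.
Its filler is the head noun "pilot", at word 7.

7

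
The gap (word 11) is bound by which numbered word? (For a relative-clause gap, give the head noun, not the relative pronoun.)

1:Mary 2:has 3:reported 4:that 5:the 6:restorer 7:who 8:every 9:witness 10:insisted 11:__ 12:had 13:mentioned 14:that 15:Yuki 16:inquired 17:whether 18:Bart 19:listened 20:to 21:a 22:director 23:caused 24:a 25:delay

6

The gap at 11 is the subject of "mentioned", inside a relative clause.
The relative pronoun is "who" (word 7); it is bound by the head noun immediately before it.
Its filler is the head noun "restorer", at word 6.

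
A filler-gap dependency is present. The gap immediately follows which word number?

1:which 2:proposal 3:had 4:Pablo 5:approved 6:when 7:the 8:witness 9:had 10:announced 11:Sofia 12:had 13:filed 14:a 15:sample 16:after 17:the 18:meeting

The displaced element is "which proposal" (word 2).
It functions as the direct object of "approved", so the gap sits immediately after word 5 ("approved").
Base order: Pablo had approved which proposal when the witness had announced Sofia had filed a sample after the meeting.

5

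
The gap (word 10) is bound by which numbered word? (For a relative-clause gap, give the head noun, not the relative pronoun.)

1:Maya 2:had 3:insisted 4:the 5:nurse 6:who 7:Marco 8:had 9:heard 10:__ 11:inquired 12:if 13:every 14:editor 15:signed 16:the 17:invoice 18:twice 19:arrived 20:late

5

The gap at 10 is the subject of "inquired", inside a relative clause.
The relative pronoun is "who" (word 6); it is bound by the head noun immediately before it.
Its filler is the head noun "nurse", at word 5.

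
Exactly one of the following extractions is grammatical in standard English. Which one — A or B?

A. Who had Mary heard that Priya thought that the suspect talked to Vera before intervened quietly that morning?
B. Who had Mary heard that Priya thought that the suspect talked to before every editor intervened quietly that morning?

In A, the wh-phrase is extracted from inside an adjunct island (introduced by "before"), which blocks movement.
In B, the extraction path crosses only that-complement boundaries, which are transparent.
So B is grammatical.

B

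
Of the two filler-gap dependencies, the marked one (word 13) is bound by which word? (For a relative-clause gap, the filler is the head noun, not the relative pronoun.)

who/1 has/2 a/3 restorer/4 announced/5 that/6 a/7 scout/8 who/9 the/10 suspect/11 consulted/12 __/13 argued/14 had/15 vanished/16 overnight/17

8

The marked gap is inside the relative clause, the direct object of "consulted".
Its filler is the head noun "scout" (via "who"), at word 8.
(The other dependency links word 1 to a gap after word 14.)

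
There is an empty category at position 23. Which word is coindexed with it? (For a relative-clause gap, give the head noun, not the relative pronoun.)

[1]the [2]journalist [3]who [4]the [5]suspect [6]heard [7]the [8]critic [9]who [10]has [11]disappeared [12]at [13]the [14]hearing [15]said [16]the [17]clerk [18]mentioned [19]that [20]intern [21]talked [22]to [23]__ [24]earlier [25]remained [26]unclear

2

The gap at 23 is the prepositional object of "talked", inside a relative clause.
The relative pronoun is "who" (word 3); it is bound by the head noun immediately before it.
Its filler is the head noun "journalist", at word 2.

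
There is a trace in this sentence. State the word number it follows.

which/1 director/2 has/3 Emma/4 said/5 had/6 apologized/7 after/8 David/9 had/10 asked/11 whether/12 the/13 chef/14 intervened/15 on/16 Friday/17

5

The displaced element is "which director" (word 2).
It is linked across 1 clause boundary (Ø).
It functions as the subject of "apologized", so the gap sits immediately after word 5 ("said").
Base order: Emma has said that which director had apologized after David had asked whether the chef intervened on Friday.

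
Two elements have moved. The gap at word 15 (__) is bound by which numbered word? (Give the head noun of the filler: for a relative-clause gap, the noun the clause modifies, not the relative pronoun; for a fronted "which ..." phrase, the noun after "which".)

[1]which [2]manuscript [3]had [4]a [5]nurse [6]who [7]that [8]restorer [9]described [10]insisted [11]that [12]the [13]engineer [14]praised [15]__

2

The marked gap is the direct object of "praised".
Its filler is the fronted wh-phrase "which manuscript", at word 2.
(The other dependency links word 5 to a gap after word 9.)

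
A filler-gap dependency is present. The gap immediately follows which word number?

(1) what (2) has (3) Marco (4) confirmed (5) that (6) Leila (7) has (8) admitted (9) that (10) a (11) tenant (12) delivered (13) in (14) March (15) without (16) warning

12

The displaced element is "what" (word 1).
It is linked across 2 clause boundaries (that → that).
It functions as the direct object of "delivered", so the gap sits immediately after word 12 ("delivered").
Base order: Marco has confirmed that Leila has admitted that a tenant delivered what in March without warning.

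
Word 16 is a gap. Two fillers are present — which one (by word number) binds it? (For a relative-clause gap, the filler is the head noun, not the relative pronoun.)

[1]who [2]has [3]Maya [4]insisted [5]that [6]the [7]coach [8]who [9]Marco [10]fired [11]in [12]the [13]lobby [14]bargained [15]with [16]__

The marked gap is the object of the preposition "with" of "bargained".
Its filler is the fronted wh-phrase "who", at word 1.
(The other dependency links word 7 to a gap after word 10.)

1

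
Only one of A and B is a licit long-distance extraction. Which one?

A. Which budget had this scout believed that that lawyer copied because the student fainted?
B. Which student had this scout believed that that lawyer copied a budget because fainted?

In B, the wh-phrase is extracted from inside an adjunct island (introduced by "because"), which blocks movement.
In A, the extraction path crosses only that-complement boundaries, which are transparent.
So A is grammatical.

A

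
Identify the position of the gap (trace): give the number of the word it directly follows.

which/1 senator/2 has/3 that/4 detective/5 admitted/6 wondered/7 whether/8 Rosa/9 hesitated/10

6

The displaced element is "which senator" (word 2).
It is linked across 1 clause boundary (Ø).
It functions as the subject of "wondered", so the gap sits immediately after word 6 ("admitted").
Base order: That detective has admitted that which senator wondered whether Rosa hesitated.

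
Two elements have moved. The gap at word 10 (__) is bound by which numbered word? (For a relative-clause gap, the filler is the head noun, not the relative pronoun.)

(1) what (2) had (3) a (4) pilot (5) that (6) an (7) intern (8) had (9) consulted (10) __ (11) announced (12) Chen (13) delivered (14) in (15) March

The marked gap is inside the relative clause, the direct object of "consulted".
Its filler is the head noun "pilot" (via "that"), at word 4.
(The other dependency links word 1 to a gap after word 13.)

4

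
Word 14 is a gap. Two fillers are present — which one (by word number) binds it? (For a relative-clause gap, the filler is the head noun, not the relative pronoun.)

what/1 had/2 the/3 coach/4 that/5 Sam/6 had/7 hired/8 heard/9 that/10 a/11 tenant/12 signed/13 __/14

The marked gap is the direct object of "signed".
Its filler is the fronted wh-phrase "what", at word 1.
(The other dependency links word 4 to a gap after word 8.)

1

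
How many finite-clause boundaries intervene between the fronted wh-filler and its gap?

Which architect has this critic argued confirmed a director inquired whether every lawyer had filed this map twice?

1

"which architect" is extracted from the subject of "confirmed".
Boundaries crossed, outermost first: [Ø] — 1 in total.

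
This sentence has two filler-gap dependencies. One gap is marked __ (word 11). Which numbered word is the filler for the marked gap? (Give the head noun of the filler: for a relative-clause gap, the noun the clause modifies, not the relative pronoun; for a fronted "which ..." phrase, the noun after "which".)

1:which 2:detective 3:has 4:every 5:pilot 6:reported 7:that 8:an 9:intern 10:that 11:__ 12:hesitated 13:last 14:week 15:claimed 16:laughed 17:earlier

The marked gap is inside the relative clause, the subject of "hesitated".
Its filler is the head noun "intern" (via "that"), at word 9.
(The other dependency links word 2 to a gap after word 15.)

9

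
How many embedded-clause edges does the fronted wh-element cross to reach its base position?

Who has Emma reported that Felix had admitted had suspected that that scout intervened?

2

"who" is extracted from the subject of "suspected".
Boundaries crossed, outermost first: [that], [Ø] — 2 in total.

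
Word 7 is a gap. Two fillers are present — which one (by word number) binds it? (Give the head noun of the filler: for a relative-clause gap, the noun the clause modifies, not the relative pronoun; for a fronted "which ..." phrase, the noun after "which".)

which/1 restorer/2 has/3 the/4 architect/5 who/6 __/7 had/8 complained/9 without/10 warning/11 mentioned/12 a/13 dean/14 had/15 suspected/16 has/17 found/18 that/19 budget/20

The marked gap is inside the relative clause, the subject of "complained".
Its filler is the head noun "architect" (via "who"), at word 5.
(The other dependency links word 2 to a gap after word 16.)

5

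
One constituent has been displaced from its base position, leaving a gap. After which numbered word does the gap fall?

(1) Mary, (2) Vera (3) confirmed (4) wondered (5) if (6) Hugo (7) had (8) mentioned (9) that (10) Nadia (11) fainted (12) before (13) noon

The displaced element is "Mary" (word 1).
It is linked across 1 clause boundary (Ø).
It functions as the subject of "wondered", so the gap sits immediately after word 3 ("confirmed").
Base order: Vera confirmed that Mary wondered if Hugo had mentioned that Nadia fainted before noon.

3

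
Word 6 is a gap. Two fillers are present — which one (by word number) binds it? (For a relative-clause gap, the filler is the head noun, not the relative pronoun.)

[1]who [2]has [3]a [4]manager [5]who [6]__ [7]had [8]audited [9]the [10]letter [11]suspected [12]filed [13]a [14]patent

4

The marked gap is inside the relative clause, the subject of "audited".
Its filler is the head noun "manager" (via "who"), at word 4.
(The other dependency links word 1 to a gap after word 11.)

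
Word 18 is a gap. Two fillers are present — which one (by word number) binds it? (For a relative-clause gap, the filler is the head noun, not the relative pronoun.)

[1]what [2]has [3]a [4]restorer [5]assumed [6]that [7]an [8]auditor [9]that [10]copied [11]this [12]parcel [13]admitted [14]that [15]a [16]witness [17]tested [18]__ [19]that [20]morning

1

The marked gap is the direct object of "tested".
Its filler is the fronted wh-phrase "what", at word 1.
(The other dependency links word 8 to a gap after word 9.)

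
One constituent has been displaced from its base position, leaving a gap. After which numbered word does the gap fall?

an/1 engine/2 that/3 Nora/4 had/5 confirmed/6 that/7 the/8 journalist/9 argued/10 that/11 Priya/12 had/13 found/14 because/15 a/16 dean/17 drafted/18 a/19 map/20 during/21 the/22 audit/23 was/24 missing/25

The displaced element is "an engine" (word 2).
It is linked across 2 clause boundaries (that → that).
It functions as the direct object of "found", so the gap sits immediately after word 14 ("found").
Base order: Nora had confirmed that the journalist argued that Priya had found an engine because a dean drafted a map during the audit.

14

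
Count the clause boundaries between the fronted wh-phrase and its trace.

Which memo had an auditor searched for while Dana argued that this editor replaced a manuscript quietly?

"which memo" originates inside the matrix clause — no clause boundary is crossed.

0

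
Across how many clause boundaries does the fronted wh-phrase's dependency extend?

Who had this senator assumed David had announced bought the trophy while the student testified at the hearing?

2

"who" is extracted from the subject of "bought".
Boundaries crossed, outermost first: [Ø], [Ø] — 2 in total.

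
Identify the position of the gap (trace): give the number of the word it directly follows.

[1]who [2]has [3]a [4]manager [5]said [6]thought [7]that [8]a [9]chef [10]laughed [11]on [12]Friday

The displaced element is "who" (word 1).
It is linked across 1 clause boundary (Ø).
It functions as the subject of "thought", so the gap sits immediately after word 5 ("said").
Base order: A manager has said that who thought that a chef laughed on Friday.

5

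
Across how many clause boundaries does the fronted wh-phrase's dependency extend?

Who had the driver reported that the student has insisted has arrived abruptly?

2

"who" is extracted from the subject of "arrived".
Boundaries crossed, outermost first: [that], [Ø] — 2 in total.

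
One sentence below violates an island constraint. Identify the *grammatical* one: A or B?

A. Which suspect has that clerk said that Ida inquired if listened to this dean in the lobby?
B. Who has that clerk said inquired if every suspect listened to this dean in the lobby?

In A, the wh-phrase is extracted from inside a wh-island (introduced by "if"), which blocks movement.
In B, the extraction path crosses only that-complement boundaries, which are transparent.
So B is grammatical.

B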